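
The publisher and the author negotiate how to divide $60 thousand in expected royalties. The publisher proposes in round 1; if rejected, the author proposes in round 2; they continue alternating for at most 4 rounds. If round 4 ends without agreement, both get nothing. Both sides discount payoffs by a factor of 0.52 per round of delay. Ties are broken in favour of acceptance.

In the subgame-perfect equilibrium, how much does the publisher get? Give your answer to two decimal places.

36.59

Round 4 (the author proposes): rejection yields 0 for the publisher; the author offers 0 and keeps 60.
Round 3 (the publisher proposes): the author can get 60 next round, worth 0.52 × 60 = 31.2 now. The publisher offers 31.2 and keeps 60 − 31.2 = 28.8.
Round 2 (the author proposes): the publisher can get 28.8 next round, worth 0.52 × 28.8 = 14.976 now; the author offers that and keeps 45.024.
Round 1 (the publisher proposes): the author can get 45.024 next round, worth 0.52 × 45.024 = 23.41248 now, so the publisher offers 23.41248, keeping 36.58752.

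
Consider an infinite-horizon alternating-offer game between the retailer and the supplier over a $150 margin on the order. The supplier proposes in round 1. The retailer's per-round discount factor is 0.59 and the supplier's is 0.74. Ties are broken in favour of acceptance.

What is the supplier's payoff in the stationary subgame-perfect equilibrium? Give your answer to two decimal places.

109.16

When the supplier proposes, the retailer accepts any offer worth at least 0.59 times what the retailer would get by proposing next round; and vice versa.
This gives x = 150 − 0.59y and y = 150 − 0.74x, where x and y are each side's share when it proposes.
Hence (1 − 0.59·0.74)x = 150(1 − 0.59), i.e. 0.5634·x = 61.5.
x ≈ 109.1587; the retailer's share is 150 − x ≈ 40.8413.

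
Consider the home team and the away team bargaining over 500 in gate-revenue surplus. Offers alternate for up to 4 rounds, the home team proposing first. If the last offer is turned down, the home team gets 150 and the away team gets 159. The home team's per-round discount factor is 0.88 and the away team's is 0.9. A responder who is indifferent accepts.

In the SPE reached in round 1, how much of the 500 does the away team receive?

303.48

Work backward from the last round.
Round 4 (the away team proposes): the home team gets 150 if talks fail, so the away team offers 150 and keeps 350.
Round 3 (the home team proposes): the away team can get 350 next round, worth 0.9 × 350 = 315 now, so the home team offers 315, keeping 185.
Round 2 (the away team proposes): the home team can get 185 next round, worth 0.88 × 185 = 162.8 now. The away team offers 162.8 and keeps 500 − 162.8 = 337.2.
Round 1 (the home team proposes): the away team can get 337.2 next round, worth 0.9 × 337.2 = 303.48 now, so the home team offers 303.48, keeping 196.52.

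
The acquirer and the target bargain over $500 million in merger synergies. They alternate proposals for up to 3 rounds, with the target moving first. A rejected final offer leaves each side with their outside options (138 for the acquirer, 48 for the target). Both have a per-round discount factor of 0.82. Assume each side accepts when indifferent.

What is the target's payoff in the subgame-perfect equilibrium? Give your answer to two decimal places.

333.41

Round 3 (the target proposes): the acquirer gets 138 if talks fail, so the target offers 138 and keeps 362.
Round 2 (the acquirer proposes): the target can get 362 next round, worth 0.82 × 362 = 296.84 now; the acquirer offers that and keeps 203.16.
Round 1 (the target proposes): the acquirer can get 203.16 next round, worth 0.82 × 203.16 = 166.5912 now. The target offers 166.5912 and keeps 500 − 166.5912 = 333.4088.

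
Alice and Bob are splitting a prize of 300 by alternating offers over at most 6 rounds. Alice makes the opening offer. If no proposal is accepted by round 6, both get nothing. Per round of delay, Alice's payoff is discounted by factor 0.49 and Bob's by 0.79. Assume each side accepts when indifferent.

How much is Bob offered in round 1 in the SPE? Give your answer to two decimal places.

Solve by backward induction from round 6.
Round 6 (Bob proposes): rejection yields 0 for Alice; Bob offers 0 and keeps 300.
Round 5 (Alice proposes): Bob can get 300 next round, worth 0.79 × 300 = 237 now. Alice offers 237 and keeps 300 − 237 = 63.
Round 4 (Bob proposes): Alice can get 63 next round, worth 0.49 × 63 = 30.87 now, so Bob offers 30.87, keeping 269.13.
Round 3 (Alice proposes): Bob can get 269.13 next round, worth 0.79 × 269.13 = 212.6127 now; Alice offers that and keeps 87.3873.
Round 2 (Bob proposes): Alice can get 87.3873 next round, worth 0.49 × 87.3873 = 42.819777 now. Bob offers 42.819777 and keeps 300 − 42.819777 = 257.180223.
Round 1 (Alice proposes): Bob can get 257.180223 next round, worth 0.79 × 257.180223 = 203.17237617 now, so Alice offers 203.17237617, keeping 96.82762383.

203.17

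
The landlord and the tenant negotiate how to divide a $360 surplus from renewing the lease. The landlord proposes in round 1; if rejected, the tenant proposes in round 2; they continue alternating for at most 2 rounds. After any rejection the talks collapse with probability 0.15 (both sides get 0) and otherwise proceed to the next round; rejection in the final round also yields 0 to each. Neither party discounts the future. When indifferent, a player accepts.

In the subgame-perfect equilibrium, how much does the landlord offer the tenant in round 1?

306

By backward induction:
Round 2 (the tenant proposes): the landlord will accept anything ≥ 0, so the tenant offers 0 and keeps 360.
Round 1 (the landlord proposes): rejecting gives the tenant an expected 0.85 × 360 = 306. The landlord offers 306 and keeps 360 − 306 = 54.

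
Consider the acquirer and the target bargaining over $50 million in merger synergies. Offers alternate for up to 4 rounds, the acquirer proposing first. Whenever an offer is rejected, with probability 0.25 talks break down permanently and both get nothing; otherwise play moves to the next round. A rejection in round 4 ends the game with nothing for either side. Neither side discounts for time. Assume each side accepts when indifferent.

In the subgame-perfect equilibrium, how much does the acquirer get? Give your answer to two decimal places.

19.53

By backward induction:
Round 4 (the target proposes): rejection yields 0 for the acquirer; the target offers 0 and keeps 50.
Round 3 (the acquirer proposes): rejecting gives the target an expected 0.75 × 50 = 37.5; the acquirer offers that and keeps 12.5.
Round 2 (the target proposes): rejecting gives the acquirer an expected 0.75 × 12.5 = 9.375. The target offers 9.375 and keeps 50 − 9.375 = 40.625.
Round 1 (the acquirer proposes): rejecting gives the target an expected 0.75 × 40.625 = 30.46875; the acquirer offers that and keeps 19.53125.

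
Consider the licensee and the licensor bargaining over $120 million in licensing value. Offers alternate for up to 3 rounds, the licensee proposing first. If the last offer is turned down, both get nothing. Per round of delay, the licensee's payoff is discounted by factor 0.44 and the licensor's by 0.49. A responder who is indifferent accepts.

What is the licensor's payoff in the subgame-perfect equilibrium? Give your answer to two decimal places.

Round 3 (the licensee proposes): rejection yields 0 for the licensor; the licensee offers 0 and keeps 120.
Round 2 (the licensor proposes): the licensee can get 120 next round, worth 0.44 × 120 = 52.8 now; the licensor offers that and keeps 67.2.
Round 1 (the licensee proposes): the licensor can get 67.2 next round, worth 0.49 × 67.2 = 32.928 now, so the licensee offers 32.928, keeping 87.072.

32.93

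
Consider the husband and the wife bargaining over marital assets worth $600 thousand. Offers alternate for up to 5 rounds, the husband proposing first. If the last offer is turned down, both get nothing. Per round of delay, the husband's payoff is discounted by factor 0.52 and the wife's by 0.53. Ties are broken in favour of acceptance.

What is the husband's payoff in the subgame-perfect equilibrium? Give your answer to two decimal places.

405.29

Solve by backward induction from round 5.
Round 5 (the husband proposes): the wife will accept anything ≥ 0, so the husband offers 0 and keeps 600.
Round 4 (the wife proposes): the husband can get 600 next round, worth 0.52 × 600 = 312 now, so the wife offers 312, keeping 288.
Round 3 (the husband proposes): the wife can get 288 next round, worth 0.53 × 288 = 152.64 now. The husband offers 152.64 and keeps 600 − 152.64 = 447.36.
Round 2 (the wife proposes): the husband can get 447.36 next round, worth 0.52 × 447.36 = 232.6272 now. The wife offers 232.6272 and keeps 600 − 232.6272 = 367.3728.
Round 1 (the husband proposes): the wife can get 367.3728 next round, worth 0.53 × 367.3728 = 194.707584 now; the husband offers that and keeps 405.292416.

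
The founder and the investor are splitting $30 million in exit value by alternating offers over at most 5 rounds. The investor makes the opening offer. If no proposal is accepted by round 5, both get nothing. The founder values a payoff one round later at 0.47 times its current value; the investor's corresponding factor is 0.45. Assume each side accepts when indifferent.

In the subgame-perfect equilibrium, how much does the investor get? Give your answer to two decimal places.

20.60

Round 5 (the investor proposes): rejection yields 0 for the founder; the investor offers 0 and keeps 30.
Round 4 (the founder proposes): the investor can get 30 next round, worth 0.45 × 30 = 13.5 now. The founder offers 13.5 and keeps 30 − 13.5 = 16.5.
Round 3 (the investor proposes): the founder can get 16.5 next round, worth 0.47 × 16.5 = 7.755 now; the investor offers that and keeps 22.245.
Round 2 (the founder proposes): the investor can get 22.245 next round, worth 0.45 × 22.245 = 10.01025 now, so the founder offers 10.01025, keeping 19.98975.
Round 1 (the investor proposes): the founder can get 19.98975 next round, worth 0.47 × 19.98975 = 9.3951825 now. The investor offers 9.3951825 and keeps 30 − 9.3951825 = 20.6048175.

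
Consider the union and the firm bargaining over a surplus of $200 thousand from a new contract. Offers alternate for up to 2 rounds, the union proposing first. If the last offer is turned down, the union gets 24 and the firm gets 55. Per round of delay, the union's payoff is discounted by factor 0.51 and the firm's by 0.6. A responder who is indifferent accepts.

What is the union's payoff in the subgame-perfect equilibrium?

94.4

Round 2 (the firm proposes): the union gets 24 if talks fail, so the firm offers 24 and keeps 176.
Round 1 (the union proposes): the firm can get 176 next round, worth 0.6 × 176 = 105.6 now, so the union offers 105.6, keeping 94.4.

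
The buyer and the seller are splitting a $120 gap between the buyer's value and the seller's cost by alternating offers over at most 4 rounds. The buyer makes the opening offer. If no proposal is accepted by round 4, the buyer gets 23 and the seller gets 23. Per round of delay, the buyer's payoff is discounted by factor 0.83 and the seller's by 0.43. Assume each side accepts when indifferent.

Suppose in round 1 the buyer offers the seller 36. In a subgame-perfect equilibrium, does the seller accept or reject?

Accept

Round 4 (the seller proposes): the buyer gets 23 if talks fail, so the seller offers 23 and keeps 97.
Round 3 (the buyer proposes): the seller can get 97 next round, worth 0.43 × 97 = 41.71 now. The buyer offers 41.71 and keeps 120 − 41.71 = 78.29.
Round 2 (the seller proposes): the buyer can get 78.29 next round, worth 0.83 × 78.29 = 64.9807 now. The seller offers 64.9807 and keeps 120 − 64.9807 = 55.0193.
So by rejecting in round 1, the seller gets 55.0193 next round, worth 0.43 × 55.0193 = 23.658299 now.
Offer 36 ≥ 23.658299, so the seller accepts.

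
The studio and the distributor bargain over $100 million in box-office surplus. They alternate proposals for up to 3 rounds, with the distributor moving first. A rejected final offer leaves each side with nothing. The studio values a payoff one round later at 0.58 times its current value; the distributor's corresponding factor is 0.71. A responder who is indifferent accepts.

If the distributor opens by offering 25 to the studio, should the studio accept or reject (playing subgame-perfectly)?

Work out the studio's continuation value if the offer is rejected.
Round 3 (the distributor proposes): the studio will accept anything ≥ 0, so the distributor offers 0 and keeps 100.
Round 2 (the studio proposes): the distributor can get 100 next round, worth 0.71 × 100 = 71 now, so the studio offers 71, keeping 29.
So by rejecting in round 1, the studio gets 29 next round, worth 0.58 × 29 = 16.82 now.
Offer 25 ≥ 16.82, so the studio accepts.

Accept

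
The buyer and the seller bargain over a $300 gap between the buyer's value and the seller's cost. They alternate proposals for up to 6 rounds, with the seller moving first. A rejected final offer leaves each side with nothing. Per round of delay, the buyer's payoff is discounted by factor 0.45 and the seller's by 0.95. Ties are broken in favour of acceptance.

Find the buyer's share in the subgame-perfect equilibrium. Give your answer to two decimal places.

34.31

Round 6 (the buyer proposes): the seller will accept anything ≥ 0, so the buyer offers 0 and keeps 300.
Round 5 (the seller proposes): the buyer can get 300 next round, worth 0.45 × 300 = 135 now; the seller offers that and keeps 165.
Round 4 (the buyer proposes): the seller can get 165 next round, worth 0.95 × 165 = 156.75 now. The buyer offers 156.75 and keeps 300 − 156.75 = 143.25.
Round 3 (the seller proposes): the buyer can get 143.25 next round, worth 0.45 × 143.25 = 64.4625 now; the seller offers that and keeps 235.5375.
Round 2 (the buyer proposes): the seller can get 235.5375 next round, worth 0.95 × 235.5375 = 223.760625 now, so the buyer offers 223.760625, keeping 76.239375.
Round 1 (the seller proposes): the buyer can get 76.239375 next round, worth 0.45 × 76.239375 = 34.30771875 now. The seller offers 34.30771875 and keeps 300 − 34.30771875 = 265.69228125.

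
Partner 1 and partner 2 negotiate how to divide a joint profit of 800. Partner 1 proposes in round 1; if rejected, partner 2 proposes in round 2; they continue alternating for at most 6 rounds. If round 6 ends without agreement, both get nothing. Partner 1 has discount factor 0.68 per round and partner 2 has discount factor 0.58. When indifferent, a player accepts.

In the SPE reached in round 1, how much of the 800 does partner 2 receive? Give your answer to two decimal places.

279.22

By backward induction:
Round 6 (partner 2 proposes): partner 1 will accept anything ≥ 0, so partner 2 offers 0 and keeps 800.
Round 5 (partner 1 proposes): partner 2 can get 800 next round, worth 0.58 × 800 = 464 now; partner 1 offers that and keeps 336.
Round 4 (partner 2 proposes): partner 1 can get 336 next round, worth 0.68 × 336 = 228.48 now. Partner 2 offers 228.48 and keeps 800 − 228.48 = 571.52.
Round 3 (partner 1 proposes): partner 2 can get 571.52 next round, worth 0.58 × 571.52 = 331.4816 now, so partner 1 offers 331.4816, keeping 468.5184.
Round 2 (partner 2 proposes): partner 1 can get 468.5184 next round, worth 0.68 × 468.5184 = 318.592512 now; partner 2 offers that and keeps 481.407488.
Round 1 (partner 1 proposes): partner 2 can get 481.407488 next round, worth 0.58 × 481.407488 = 279.21634304 now. Partner 1 offers 279.21634304 and keeps 800 − 279.21634304 = 520.78365696.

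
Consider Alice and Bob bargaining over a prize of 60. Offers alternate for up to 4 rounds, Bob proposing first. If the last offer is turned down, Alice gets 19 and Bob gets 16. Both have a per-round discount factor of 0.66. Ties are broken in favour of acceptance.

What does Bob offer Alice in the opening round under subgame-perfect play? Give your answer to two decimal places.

By backward induction:
Round 4 (Alice proposes): Bob gets 16 if talks fail, so Alice offers 16 and keeps 44.
Round 3 (Bob proposes): Alice can get 44 next round, worth 0.66 × 44 = 29.04 now, so Bob offers 29.04, keeping 30.96.
Round 2 (Alice proposes): Bob can get 30.96 next round, worth 0.66 × 30.96 = 20.4336 now; Alice offers that and keeps 39.5664.
Round 1 (Bob proposes): Alice can get 39.5664 next round, worth 0.66 × 39.5664 = 26.113824 now; Bob offers that and keeps 33.886176.

26.11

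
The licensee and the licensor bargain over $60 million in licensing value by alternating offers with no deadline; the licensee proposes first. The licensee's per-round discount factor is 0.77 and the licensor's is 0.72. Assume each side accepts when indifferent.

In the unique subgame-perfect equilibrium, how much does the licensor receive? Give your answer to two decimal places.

In a stationary SPE each proposer offers the other exactly their discounted continuation value.
If the licensee keeps x when proposing and the licensor keeps y when proposing, then x = 60 − 0.72y and y = 60 − 0.77x.
Solving: x = 60(1 − 0.72) / (1 − 0.77·0.72) = 16.8 / 0.4456 ≈ 37.7020.
The licensor gets 60 − 37.7020 ≈ 22.2980.

22.30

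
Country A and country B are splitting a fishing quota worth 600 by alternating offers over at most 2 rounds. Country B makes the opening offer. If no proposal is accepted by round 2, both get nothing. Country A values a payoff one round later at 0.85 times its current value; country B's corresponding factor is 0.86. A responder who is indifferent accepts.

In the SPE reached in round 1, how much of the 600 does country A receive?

By backward induction:
Round 2 (country A proposes): rejection yields 0 for country B; country A offers 0 and keeps 600.
Round 1 (country B proposes): country A can get 600 next round, worth 0.85 × 600 = 510 now; country B offers that and keeps 90.

510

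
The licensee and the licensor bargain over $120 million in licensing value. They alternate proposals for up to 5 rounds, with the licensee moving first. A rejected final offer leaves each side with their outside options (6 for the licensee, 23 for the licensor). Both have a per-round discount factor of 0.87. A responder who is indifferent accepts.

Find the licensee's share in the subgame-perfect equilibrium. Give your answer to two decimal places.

Work backward from the last round.
Round 5 (the licensee proposes): the licensor gets 23 if talks fail, so the licensee offers 23 and keeps 97.
Round 4 (the licensor proposes): the licensee can get 97 next round, worth 0.87 × 97 = 84.39 now. The licensor offers 84.39 and keeps 120 − 84.39 = 35.61.
Round 3 (the licensee proposes): the licensor can get 35.61 next round, worth 0.87 × 35.61 = 30.9807 now. The licensee offers 30.9807 and keeps 120 − 30.9807 = 89.0193.
Round 2 (the licensor proposes): the licensee can get 89.0193 next round, worth 0.87 × 89.0193 = 77.446791 now; the licensor offers that and keeps 42.553209.
Round 1 (the licensee proposes): the licensor can get 42.553209 next round, worth 0.87 × 42.553209 = 37.02129183 now. The licensee offers 37.02129183 and keeps 120 − 37.02129183 = 82.97870817.

82.98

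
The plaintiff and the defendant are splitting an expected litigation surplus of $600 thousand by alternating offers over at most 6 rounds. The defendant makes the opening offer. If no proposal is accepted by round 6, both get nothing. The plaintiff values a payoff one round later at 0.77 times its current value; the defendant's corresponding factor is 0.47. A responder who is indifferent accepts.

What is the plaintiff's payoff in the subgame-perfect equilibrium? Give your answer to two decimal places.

393.98

Round 6 (the plaintiff proposes): rejection yields 0 for the defendant; the plaintiff offers 0 and keeps 600.
Round 5 (the defendant proposes): the plaintiff can get 600 next round, worth 0.77 × 600 = 462 now. The defendant offers 462 and keeps 600 − 462 = 138.
Round 4 (the plaintiff proposes): the defendant can get 138 next round, worth 0.47 × 138 = 64.86 now, so the plaintiff offers 64.86, keeping 535.14.
Round 3 (the defendant proposes): the plaintiff can get 535.14 next round, worth 0.77 × 535.14 = 412.0578 now. The defendant offers 412.0578 and keeps 600 − 412.0578 = 187.9422.
Round 2 (the plaintiff proposes): the defendant can get 187.9422 next round, worth 0.47 × 187.9422 = 88.332834 now; the plaintiff offers that and keeps 511.667166.
Round 1 (the defendant proposes): the plaintiff can get 511.667166 next round, worth 0.77 × 511.667166 = 393.98371782 now. The defendant offers 393.98371782 and keeps 600 − 393.98371782 = 206.01628218.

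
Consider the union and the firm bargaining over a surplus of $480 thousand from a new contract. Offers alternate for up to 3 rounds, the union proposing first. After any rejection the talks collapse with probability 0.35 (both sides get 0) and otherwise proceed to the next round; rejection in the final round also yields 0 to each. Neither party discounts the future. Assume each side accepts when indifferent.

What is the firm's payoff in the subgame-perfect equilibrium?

109.2

Round 3 (the union proposes): rejection yields 0 for the firm; the union offers 0 and keeps 480.
Round 2 (the firm proposes): rejecting gives the union an expected 0.65 × 480 = 312; the firm offers that and keeps 168.
Round 1 (the union proposes): rejecting gives the firm an expected 0.65 × 168 = 109.2, so the union offers 109.2, keeping 370.8.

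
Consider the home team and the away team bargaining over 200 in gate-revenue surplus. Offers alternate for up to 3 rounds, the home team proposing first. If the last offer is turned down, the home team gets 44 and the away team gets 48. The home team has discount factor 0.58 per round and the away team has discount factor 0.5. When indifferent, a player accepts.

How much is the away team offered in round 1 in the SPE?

Round 3 (the home team proposes): the away team gets 48 if talks fail, so the home team offers 48 and keeps 152.
Round 2 (the away team proposes): the home team can get 152 next round, worth 0.58 × 152 = 88.16 now. The away team offers 88.16 and keeps 200 − 88.16 = 111.84.
Round 1 (the home team proposes): the away team can get 111.84 next round, worth 0.5 × 111.84 = 55.92 now, so the home team offers 55.92, keeping 144.08.

55.92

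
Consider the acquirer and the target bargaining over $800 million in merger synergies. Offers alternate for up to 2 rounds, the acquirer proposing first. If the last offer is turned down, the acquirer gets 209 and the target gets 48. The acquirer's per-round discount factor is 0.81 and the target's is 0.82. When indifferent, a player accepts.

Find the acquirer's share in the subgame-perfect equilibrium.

Round 2 (the target proposes): the acquirer gets 209 if talks fail, so the target offers 209 and keeps 591.
Round 1 (the acquirer proposes): the target can get 591 next round, worth 0.82 × 591 = 484.62 now, so the acquirer offers 484.62, keeping 315.38.

315.38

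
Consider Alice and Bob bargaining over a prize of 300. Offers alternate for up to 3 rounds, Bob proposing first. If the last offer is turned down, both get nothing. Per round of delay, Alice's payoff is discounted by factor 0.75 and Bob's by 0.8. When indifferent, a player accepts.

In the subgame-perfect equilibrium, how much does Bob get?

255

Round 3 (Bob proposes): rejection yields 0 for Alice; Bob offers 0 and keeps 300.
Round 2 (Alice proposes): Bob can get 300 next round, worth 0.8 × 300 = 240 now; Alice offers that and keeps 60.
Round 1 (Bob proposes): Alice can get 60 next round, worth 0.75 × 60 = 45 now, so Bob offers 45, keeping 255.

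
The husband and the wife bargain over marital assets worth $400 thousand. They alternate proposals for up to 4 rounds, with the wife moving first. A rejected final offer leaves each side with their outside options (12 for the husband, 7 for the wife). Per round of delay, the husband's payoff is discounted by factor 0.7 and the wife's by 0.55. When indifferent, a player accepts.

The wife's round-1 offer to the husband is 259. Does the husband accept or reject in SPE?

Accept

Round 4 (the husband proposes): the wife gets 7 if talks fail, so the husband offers 7 and keeps 393.
Round 3 (the wife proposes): the husband can get 393 next round, worth 0.7 × 393 = 275.1 now. The wife offers 275.1 and keeps 400 − 275.1 = 124.9.
Round 2 (the husband proposes): the wife can get 124.9 next round, worth 0.55 × 124.9 = 68.695 now, so the husband offers 68.695, keeping 331.305.
So by rejecting in round 1, the husband gets 331.305 next round, worth 0.7 × 331.305 = 231.9135 now.
Offer 259 ≥ 231.9135, so the husband accepts.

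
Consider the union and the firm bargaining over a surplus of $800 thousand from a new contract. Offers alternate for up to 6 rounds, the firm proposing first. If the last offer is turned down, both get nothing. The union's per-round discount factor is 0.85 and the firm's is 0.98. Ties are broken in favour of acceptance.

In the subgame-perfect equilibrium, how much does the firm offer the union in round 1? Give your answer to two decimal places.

Round 6 (the union proposes): the firm will accept anything ≥ 0, so the union offers 0 and keeps 800.
Round 5 (the firm proposes): the union can get 800 next round, worth 0.85 × 800 = 680 now. The firm offers 680 and keeps 800 − 680 = 120.
Round 4 (the union proposes): the firm can get 120 next round, worth 0.98 × 120 = 117.6 now. The union offers 117.6 and keeps 800 − 117.6 = 682.4.
Round 3 (the firm proposes): the union can get 682.4 next round, worth 0.85 × 682.4 = 580.04 now. The firm offers 580.04 and keeps 800 − 580.04 = 219.96.
Round 2 (the union proposes): the firm can get 219.96 next round, worth 0.98 × 219.96 = 215.5608 now, so the union offers 215.5608, keeping 584.4392.
Round 1 (the firm proposes): the union can get 584.4392 next round, worth 0.85 × 584.4392 = 496.77332 now, so the firm offers 496.77332, keeping 303.22668.

496.77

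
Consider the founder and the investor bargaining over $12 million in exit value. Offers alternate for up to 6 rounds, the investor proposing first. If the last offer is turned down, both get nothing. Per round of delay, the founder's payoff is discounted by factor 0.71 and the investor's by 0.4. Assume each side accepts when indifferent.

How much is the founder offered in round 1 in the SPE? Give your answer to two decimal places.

Solve by backward induction from round 6.
Round 6 (the founder proposes): rejection yields 0 for the investor; the founder offers 0 and keeps 12.
Round 5 (the investor proposes): the founder can get 12 next round, worth 0.71 × 12 = 8.52 now, so the investor offers 8.52, keeping 3.48.
Round 4 (the founder proposes): the investor can get 3.48 next round, worth 0.4 × 3.48 = 1.392 now. The founder offers 1.392 and keeps 12 − 1.392 = 10.608.
Round 3 (the investor proposes): the founder can get 10.608 next round, worth 0.71 × 10.608 = 7.53168 now, so the investor offers 7.53168, keeping 4.46832.
Round 2 (the founder proposes): the investor can get 4.46832 next round, worth 0.4 × 4.46832 = 1.787328 now; the founder offers that and keeps 10.212672.
Round 1 (the investor proposes): the founder can get 10.212672 next round, worth 0.71 × 10.212672 = 7.25099712 now. The investor offers 7.25099712 and keeps 12 − 7.25099712 = 4.74900288.

7.25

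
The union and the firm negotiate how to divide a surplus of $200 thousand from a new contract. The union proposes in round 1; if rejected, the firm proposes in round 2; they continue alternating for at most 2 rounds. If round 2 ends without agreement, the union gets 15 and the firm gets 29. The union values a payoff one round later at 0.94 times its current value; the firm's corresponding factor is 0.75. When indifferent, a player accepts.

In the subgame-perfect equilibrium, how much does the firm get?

Round 2 (the firm proposes): the union gets 15 if talks fail, so the firm offers 15 and keeps 185.
Round 1 (the union proposes): the firm can get 185 next round, worth 0.75 × 185 = 138.75 now, so the union offers 138.75, keeping 61.25.

138.75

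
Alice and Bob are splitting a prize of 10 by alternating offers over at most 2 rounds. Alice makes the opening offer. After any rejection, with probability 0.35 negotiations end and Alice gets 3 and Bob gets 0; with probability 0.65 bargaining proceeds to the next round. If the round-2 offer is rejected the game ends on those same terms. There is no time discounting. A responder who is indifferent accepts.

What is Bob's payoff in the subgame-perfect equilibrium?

4.55

Round 2 (Bob proposes): Alice gets 3 if talks fail, so Bob offers 3 and keeps 7.
Round 1 (Alice proposes): rejecting gives Bob an expected 0.65 × 7 = 4.55; Alice offers that and keeps 5.45.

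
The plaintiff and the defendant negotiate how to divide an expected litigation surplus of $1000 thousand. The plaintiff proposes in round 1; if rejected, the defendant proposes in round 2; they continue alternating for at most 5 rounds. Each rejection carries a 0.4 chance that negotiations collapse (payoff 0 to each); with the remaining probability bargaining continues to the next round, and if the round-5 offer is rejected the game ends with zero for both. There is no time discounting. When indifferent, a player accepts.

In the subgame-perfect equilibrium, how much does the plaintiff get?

673.6

By backward induction:
Round 5 (the plaintiff proposes): rejection yields 0 for the defendant; the plaintiff offers 0 and keeps 1000.
Round 4 (the defendant proposes): rejecting gives the plaintiff an expected 0.6 × 1000 = 600; the defendant offers that and keeps 400.
Round 3 (the plaintiff proposes): rejecting gives the defendant an expected 0.6 × 400 = 240; the plaintiff offers that and keeps 760.
Round 2 (the defendant proposes): rejecting gives the plaintiff an expected 0.6 × 760 = 456, so the defendant offers 456, keeping 544.
Round 1 (the plaintiff proposes): rejecting gives the defendant an expected 0.6 × 544 = 326.4, so the plaintiff offers 326.4, keeping 673.6.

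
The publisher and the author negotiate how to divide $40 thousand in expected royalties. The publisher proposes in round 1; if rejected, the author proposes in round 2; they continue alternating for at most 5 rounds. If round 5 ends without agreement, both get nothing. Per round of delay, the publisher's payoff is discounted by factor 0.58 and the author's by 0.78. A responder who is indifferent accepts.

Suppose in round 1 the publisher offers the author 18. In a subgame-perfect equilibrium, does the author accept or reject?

Round 5 (the publisher proposes): the author will accept anything ≥ 0, so the publisher offers 0 and keeps 40.
Round 4 (the author proposes): the publisher can get 40 next round, worth 0.58 × 40 = 23.2 now, so the author offers 23.2, keeping 16.8.
Round 3 (the publisher proposes): the author can get 16.8 next round, worth 0.78 × 16.8 = 13.104 now; the publisher offers that and keeps 26.896.
Round 2 (the author proposes): the publisher can get 26.896 next round, worth 0.58 × 26.896 = 15.59968 now, so the author offers 15.59968, keeping 24.40032.
So by rejecting in round 1, the author gets 24.40032 next round, worth 0.78 × 24.40032 = 19.0322496 now.
Offer 18 < 19.0322496, so the author rejects.

Reject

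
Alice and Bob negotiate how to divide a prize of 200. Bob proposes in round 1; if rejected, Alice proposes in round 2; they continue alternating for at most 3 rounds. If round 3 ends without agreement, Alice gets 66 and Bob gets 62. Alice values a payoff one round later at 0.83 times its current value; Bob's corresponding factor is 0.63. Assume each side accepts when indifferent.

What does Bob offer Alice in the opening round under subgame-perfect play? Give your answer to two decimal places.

95.93

Solve by backward induction from round 3.
Round 3 (Bob proposes): Alice gets 66 if talks fail, so Bob offers 66 and keeps 134.
Round 2 (Alice proposes): Bob can get 134 next round, worth 0.63 × 134 = 84.42 now, so Alice offers 84.42, keeping 115.58.
Round 1 (Bob proposes): Alice can get 115.58 next round, worth 0.83 × 115.58 = 95.9314 now, so Bob offers 95.9314, keeping 104.0686.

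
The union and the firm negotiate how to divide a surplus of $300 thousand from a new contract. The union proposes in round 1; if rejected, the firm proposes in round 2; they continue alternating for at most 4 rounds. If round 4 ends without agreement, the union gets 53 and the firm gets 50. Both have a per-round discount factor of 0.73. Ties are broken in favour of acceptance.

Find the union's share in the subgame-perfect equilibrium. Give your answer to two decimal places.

144.78

Round 4 (the firm proposes): the union gets 53 if talks fail, so the firm offers 53 and keeps 247.
Round 3 (the union proposes): the firm can get 247 next round, worth 0.73 × 247 = 180.31 now, so the union offers 180.31, keeping 119.69.
Round 2 (the firm proposes): the union can get 119.69 next round, worth 0.73 × 119.69 = 87.3737 now, so the firm offers 87.3737, keeping 212.6263.
Round 1 (the union proposes): the firm can get 212.6263 next round, worth 0.73 × 212.6263 = 155.217199 now; the union offers that and keeps 144.782801.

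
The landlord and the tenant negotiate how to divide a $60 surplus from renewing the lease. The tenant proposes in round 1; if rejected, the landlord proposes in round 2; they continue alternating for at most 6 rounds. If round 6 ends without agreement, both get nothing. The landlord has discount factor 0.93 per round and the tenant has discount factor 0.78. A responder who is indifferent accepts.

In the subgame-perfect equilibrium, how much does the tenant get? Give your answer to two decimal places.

Round 6 (the landlord proposes): rejection yields 0 for the tenant; the landlord offers 0 and keeps 60.
Round 5 (the tenant proposes): the landlord can get 60 next round, worth 0.93 × 60 = 55.8 now, so the tenant offers 55.8, keeping 4.2.
Round 4 (the landlord proposes): the tenant can get 4.2 next round, worth 0.78 × 4.2 = 3.276 now, so the landlord offers 3.276, keeping 56.724.
Round 3 (the tenant proposes): the landlord can get 56.724 next round, worth 0.93 × 56.724 = 52.75332 now. The tenant offers 52.75332 and keeps 60 − 52.75332 = 7.24668.
Round 2 (the landlord proposes): the tenant can get 7.24668 next round, worth 0.78 × 7.24668 = 5.6524104 now, so the landlord offers 5.6524104, keeping 54.3475896.
Round 1 (the tenant proposes): the landlord can get 54.3475896 next round, worth 0.93 × 54.3475896 = 50.543258328 now. The tenant offers 50.543258328 and keeps 60 − 50.543258328 = 9.456741672.

9.46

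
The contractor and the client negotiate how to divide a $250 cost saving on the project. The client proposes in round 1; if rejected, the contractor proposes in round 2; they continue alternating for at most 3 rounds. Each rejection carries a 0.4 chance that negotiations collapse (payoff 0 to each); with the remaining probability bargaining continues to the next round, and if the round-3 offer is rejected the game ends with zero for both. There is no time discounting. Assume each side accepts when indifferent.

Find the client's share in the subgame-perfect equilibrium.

Round 3 (the client proposes): the contractor will accept anything ≥ 0, so the client offers 0 and keeps 250.
Round 2 (the contractor proposes): rejecting gives the client an expected 0.6 × 250 = 150. The contractor offers 150 and keeps 250 − 150 = 100.
Round 1 (the client proposes): rejecting gives the contractor an expected 0.6 × 100 = 60; the client offers that and keeps 190.

190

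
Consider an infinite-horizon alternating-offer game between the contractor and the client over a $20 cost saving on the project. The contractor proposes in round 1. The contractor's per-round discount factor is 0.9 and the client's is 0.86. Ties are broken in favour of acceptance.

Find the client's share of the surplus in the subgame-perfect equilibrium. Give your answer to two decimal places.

7.61

In a stationary SPE each proposer offers the other exactly their discounted continuation value.
If the contractor keeps x when proposing and the client keeps y when proposing, then x = 20 − 0.86y and y = 20 − 0.9x.
Solving: x = 20(1 − 0.86) / (1 − 0.9·0.86) = 2.8 / 0.226 ≈ 12.3894.
The client gets 20 − 12.3894 ≈ 7.6106.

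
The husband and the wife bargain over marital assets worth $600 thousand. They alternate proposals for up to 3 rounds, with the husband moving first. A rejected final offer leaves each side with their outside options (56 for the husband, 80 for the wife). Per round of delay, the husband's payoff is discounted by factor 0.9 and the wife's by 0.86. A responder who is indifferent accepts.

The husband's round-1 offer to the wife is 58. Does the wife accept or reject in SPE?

Reject

Round 3 (the husband proposes): the wife gets 80 if talks fail, so the husband offers 80 and keeps 520.
Round 2 (the wife proposes): the husband can get 520 next round, worth 0.9 × 520 = 468 now; the wife offers that and keeps 132.
So by rejecting in round 1, the wife gets 132 next round, worth 0.86 × 132 = 113.52 now.
Offer 58 < 113.52, so the wife rejects.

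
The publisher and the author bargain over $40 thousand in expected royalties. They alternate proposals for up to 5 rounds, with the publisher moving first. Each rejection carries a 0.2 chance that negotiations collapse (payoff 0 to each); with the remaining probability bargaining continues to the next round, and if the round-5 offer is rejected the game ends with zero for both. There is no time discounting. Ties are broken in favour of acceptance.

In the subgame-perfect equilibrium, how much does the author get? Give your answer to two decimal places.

By backward induction:
Round 5 (the publisher proposes): rejection yields 0 for the author; the publisher offers 0 and keeps 40.
Round 4 (the author proposes): rejecting gives the publisher an expected 0.8 × 40 = 32; the author offers that and keeps 8.
Round 3 (the publisher proposes): rejecting gives the author an expected 0.8 × 8 = 6.4; the publisher offers that and keeps 33.6.
Round 2 (the author proposes): rejecting gives the publisher an expected 0.8 × 33.6 = 26.88. The author offers 26.88 and keeps 40 − 26.88 = 13.12.
Round 1 (the publisher proposes): rejecting gives the author an expected 0.8 × 13.12 = 10.496; the publisher offers that and keeps 29.504.

10.50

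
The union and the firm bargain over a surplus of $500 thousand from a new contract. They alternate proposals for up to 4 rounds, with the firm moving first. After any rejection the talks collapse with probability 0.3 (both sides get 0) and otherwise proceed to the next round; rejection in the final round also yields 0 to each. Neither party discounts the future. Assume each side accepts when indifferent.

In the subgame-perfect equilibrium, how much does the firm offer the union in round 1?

Round 4 (the union proposes): rejection yields 0 for the firm; the union offers 0 and keeps 500.
Round 3 (the firm proposes): rejecting gives the union an expected 0.7 × 500 = 350, so the firm offers 350, keeping 150.
Round 2 (the union proposes): rejecting gives the firm an expected 0.7 × 150 = 105; the union offers that and keeps 395.
Round 1 (the firm proposes): rejecting gives the union an expected 0.7 × 395 = 276.5; the firm offers that and keeps 223.5.

276.5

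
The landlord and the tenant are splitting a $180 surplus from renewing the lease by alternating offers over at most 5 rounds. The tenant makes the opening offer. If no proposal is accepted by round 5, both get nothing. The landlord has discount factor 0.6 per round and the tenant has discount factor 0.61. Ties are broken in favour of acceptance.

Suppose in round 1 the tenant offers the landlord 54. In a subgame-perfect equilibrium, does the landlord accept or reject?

Reject

Round 5 (the tenant proposes): rejection yields 0 for the landlord; the tenant offers 0 and keeps 180.
Round 4 (the landlord proposes): the tenant can get 180 next round, worth 0.61 × 180 = 109.8 now. The landlord offers 109.8 and keeps 180 − 109.8 = 70.2.
Round 3 (the tenant proposes): the landlord can get 70.2 next round, worth 0.6 × 70.2 = 42.12 now, so the tenant offers 42.12, keeping 137.88.
Round 2 (the landlord proposes): the tenant can get 137.88 next round, worth 0.61 × 137.88 = 84.1068 now. The landlord offers 84.1068 and keeps 180 − 84.1068 = 95.8932.
So by rejecting in round 1, the landlord gets 95.8932 next round, worth 0.6 × 95.8932 = 57.53592 now.
Offer 54 < 57.53592, so the landlord rejects.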